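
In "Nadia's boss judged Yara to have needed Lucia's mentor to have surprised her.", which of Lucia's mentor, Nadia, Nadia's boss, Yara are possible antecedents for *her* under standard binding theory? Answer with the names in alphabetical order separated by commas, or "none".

*her* is a pronoun; Principle B requires it to be free in its binding domain — the clause headed by 'surprised'.
— Lucia's mentor: subject of the clause headed by 'surprised'; c-commands the pronoun within its binding domain — blocked (Principle B).
— Nadia: possessor inside the subject DP of the matrix clause; does not c-command the pronoun — Principle B does not apply; allowed.
— Nadia's boss: subject of the matrix clause; c-commands the pronoun but lies outside its binding domain — allowed.
— Yara: subject of the clause headed by 'needed'; c-commands the pronoun but lies outside its binding domain — allowed.

Nadia, Nadia's boss, Yara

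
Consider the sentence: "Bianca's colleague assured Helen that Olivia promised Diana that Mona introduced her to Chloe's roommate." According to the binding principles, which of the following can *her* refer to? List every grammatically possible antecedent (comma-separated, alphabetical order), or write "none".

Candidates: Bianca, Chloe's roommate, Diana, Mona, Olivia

*her* is a pronoun; Principle B requires it to be free in its binding domain — the clause headed by 'introduced'.
— Bianca: possessor inside the subject DP of the matrix clause; does not c-command the pronoun — Principle B does not apply; allowed.
— Chloe's roommate: second object of the clause headed by 'introduced'; is c-commanded by the pronoun; coreference would bind this R-expression — blocked (Principle C).
— Diana: object of the clause headed by 'promised'; c-commands the pronoun but lies outside its binding domain — allowed.
— Mona: subject of the clause headed by 'introduced'; c-commands the pronoun within its binding domain — blocked (Principle B).
— Olivia: subject of the clause headed by 'promised'; c-commands the pronoun but lies outside its binding domain — allowed.

Bianca, Diana, Olivia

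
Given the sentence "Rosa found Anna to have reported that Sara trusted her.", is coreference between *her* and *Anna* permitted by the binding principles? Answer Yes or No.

*her* is a pronoun; Principle B requires it to be free in its binding domain — the clause headed by 'trusted'.
— Anna: subject of the clause headed by 'reported'; c-commands the pronoun but lies outside its binding domain — allowed.

Yes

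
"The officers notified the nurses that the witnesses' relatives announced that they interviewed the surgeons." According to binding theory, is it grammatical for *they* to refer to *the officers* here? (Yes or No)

*the officers* is an R-expression; Principle C requires it to be free (not bound by any c-commanding expression).
— they: subject of the clause headed by 'interviewed'; the pronoun does not c-command the R-expression — coreference allowed.

Yes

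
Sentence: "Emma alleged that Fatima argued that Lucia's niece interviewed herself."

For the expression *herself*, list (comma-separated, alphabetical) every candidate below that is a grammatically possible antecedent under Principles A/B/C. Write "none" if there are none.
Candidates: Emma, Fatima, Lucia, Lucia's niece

*herself* is a reflexive; Principle A requires it to be bound within its binding domain — the clause headed by 'interviewed'.
— Emma: subject of the matrix clause; c-commands the reflexive but lies outside its binding domain — cannot bind it (Principle A).
— Fatima: subject of the clause headed by 'argued'; c-commands the reflexive but lies outside its binding domain — cannot bind it (Principle A).
— Lucia: possessor inside the subject DP of the clause headed by 'interviewed'; does not c-command the reflexive — cannot bind it (Principle A).
— Lucia's niece: subject of the clause headed by 'interviewed'; c-commands the reflexive within its binding domain — allowed (Principle A).

Lucia's niece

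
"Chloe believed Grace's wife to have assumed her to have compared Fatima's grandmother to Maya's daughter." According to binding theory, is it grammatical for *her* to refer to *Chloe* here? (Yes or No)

Yes

*Chloe* is an R-expression; Principle C requires it to be free (not bound by any c-commanding expression).
— her: subject of the clause headed by 'compared'; the pronoun does not c-command the R-expression — coreference allowed.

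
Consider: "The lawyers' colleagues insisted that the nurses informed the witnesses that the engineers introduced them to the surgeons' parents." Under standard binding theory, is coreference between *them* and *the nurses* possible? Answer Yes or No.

*the nurses* is an R-expression; Principle C requires it to be free (not bound by any c-commanding expression).
— them: object of the clause headed by 'introduced'; the pronoun does not c-command the R-expression — coreference allowed.

Yes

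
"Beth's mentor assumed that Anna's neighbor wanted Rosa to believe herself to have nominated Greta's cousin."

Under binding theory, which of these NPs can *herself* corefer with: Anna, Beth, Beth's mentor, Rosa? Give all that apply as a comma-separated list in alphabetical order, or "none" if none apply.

*herself* is a reflexive; Principle A requires it to be bound within its binding domain — the clause headed by 'believe'.
— Anna: possessor inside the subject DP of the clause headed by 'wanted'; does not c-command the reflexive — cannot bind it (Principle A).
— Beth: possessor inside the subject DP of the matrix clause; does not c-command the reflexive — cannot bind it (Principle A).
— Beth's mentor: subject of the matrix clause; c-commands the reflexive but lies outside its binding domain — cannot bind it (Principle A).
— Rosa: subject of the clause headed by 'believe'; c-commands the reflexive within its binding domain — allowed (Principle A).

Rosa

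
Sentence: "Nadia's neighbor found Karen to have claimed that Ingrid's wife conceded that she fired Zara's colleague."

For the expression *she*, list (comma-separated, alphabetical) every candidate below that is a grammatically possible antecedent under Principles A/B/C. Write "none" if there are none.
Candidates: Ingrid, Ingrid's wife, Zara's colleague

*she* is a pronoun; Principle B requires it to be free in its binding domain — the clause headed by 'fired'.
— Ingrid: possessor inside the subject DP of the clause headed by 'conceded'; does not c-command the pronoun — Principle B does not apply; allowed.
— Ingrid's wife: subject of the clause headed by 'conceded'; c-commands the pronoun but lies outside its binding domain — allowed.
— Zara's colleague: object of the clause headed by 'fired'; is c-commanded by the pronoun; coreference would bind this R-expression — blocked (Principle C).

Ingrid, Ingrid's wife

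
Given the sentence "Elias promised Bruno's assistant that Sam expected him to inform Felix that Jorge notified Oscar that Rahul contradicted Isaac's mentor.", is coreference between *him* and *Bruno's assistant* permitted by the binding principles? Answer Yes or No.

*him* is a pronoun; Principle B requires it to be free in its binding domain — the clause headed by 'expected'.
— Bruno's assistant: object of the matrix clause; c-commands the pronoun but lies outside its binding domain — allowed.

Yes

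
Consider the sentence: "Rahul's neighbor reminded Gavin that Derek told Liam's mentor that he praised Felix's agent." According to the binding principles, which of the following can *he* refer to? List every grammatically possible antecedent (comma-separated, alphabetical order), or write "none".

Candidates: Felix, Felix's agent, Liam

*he* is a pronoun; Principle B requires it to be free in its binding domain — the clause headed by 'praised'.
— Felix: possessor inside the object DP of the clause headed by 'praised'; is c-commanded by the pronoun; coreference would bind this R-expression — blocked (Principle C).
— Felix's agent: object of the clause headed by 'praised'; is c-commanded by the pronoun; coreference would bind this R-expression — blocked (Principle C).
— Liam: possessor inside the object DP of the clause headed by 'told'; does not c-command the pronoun — Principle B does not apply; allowed.

Liam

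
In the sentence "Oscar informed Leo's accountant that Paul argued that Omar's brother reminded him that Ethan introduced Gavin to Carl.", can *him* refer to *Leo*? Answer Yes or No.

*him* is a pronoun; Principle B requires it to be free in its binding domain — the clause headed by 'reminded'.
— Leo: possessor inside the object DP of the matrix clause; does not c-command the pronoun — Principle B does not apply; allowed.

Yes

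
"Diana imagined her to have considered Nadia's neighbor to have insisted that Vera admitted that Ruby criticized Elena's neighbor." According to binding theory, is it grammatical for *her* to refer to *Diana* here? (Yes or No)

No

*Diana* is an R-expression; Principle C requires it to be free (not bound by any c-commanding expression).
— her: subject of the clause headed by 'considered'; the R-expression locally c-commands the pronoun — coreference blocked (Principle B on the pronoun).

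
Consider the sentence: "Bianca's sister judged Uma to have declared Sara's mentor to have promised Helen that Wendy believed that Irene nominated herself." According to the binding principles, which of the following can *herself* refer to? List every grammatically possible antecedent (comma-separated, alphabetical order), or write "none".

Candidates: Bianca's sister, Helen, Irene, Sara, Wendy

*herself* is a reflexive; Principle A requires it to be bound within its binding domain — the clause headed by 'nominated'.
— Bianca's sister: subject of the matrix clause; c-commands the reflexive but lies outside its binding domain — cannot bind it (Principle A).
— Helen: object of the clause headed by 'promised'; c-commands the reflexive but lies outside its binding domain — cannot bind it (Principle A).
— Irene: subject of the clause headed by 'nominated'; c-commands the reflexive within its binding domain — allowed (Principle A).
— Sara: possessor inside the subject DP of the clause headed by 'promised'; does not c-command the reflexive — cannot bind it (Principle A).
— Wendy: subject of the clause headed by 'believed'; c-commands the reflexive but lies outside its binding domain — cannot bind it (Principle A).

Irene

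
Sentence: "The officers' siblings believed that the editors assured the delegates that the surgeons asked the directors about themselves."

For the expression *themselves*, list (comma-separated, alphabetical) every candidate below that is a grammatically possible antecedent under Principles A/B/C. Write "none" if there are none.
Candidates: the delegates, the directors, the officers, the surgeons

the directors, the surgeons

*themselves* is a reflexive; Principle A requires it to be bound within its binding domain — the clause headed by 'asked'.
— the delegates: object of the clause headed by 'assured'; c-commands the reflexive but lies outside its binding domain — cannot bind it (Principle A).
— the directors: object of the clause headed by 'asked'; c-commands the reflexive within its binding domain — allowed (Principle A).
— the officers: possessor inside the subject DP of the matrix clause; does not c-command the reflexive — cannot bind it (Principle A).
— the surgeons: subject of the clause headed by 'asked'; c-commands the reflexive within its binding domain — allowed (Principle A).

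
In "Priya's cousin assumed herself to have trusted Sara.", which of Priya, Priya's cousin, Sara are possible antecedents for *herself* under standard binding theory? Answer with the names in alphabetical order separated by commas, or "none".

*herself* is a reflexive; Principle A requires it to be bound within its binding domain — the matrix clause.
— Priya: possessor inside the subject DP of the matrix clause; does not c-command the reflexive — cannot bind it (Principle A).
— Priya's cousin: subject of the matrix clause; c-commands the reflexive within its binding domain — allowed (Principle A).
— Sara: object of the clause headed by 'trusted'; does not c-command the reflexive — cannot bind it (Principle A).

Priya's cousin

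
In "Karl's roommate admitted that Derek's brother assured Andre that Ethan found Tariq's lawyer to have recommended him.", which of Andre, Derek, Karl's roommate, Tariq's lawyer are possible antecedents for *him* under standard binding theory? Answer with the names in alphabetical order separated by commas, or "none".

*him* is a pronoun; Principle B requires it to be free in its binding domain — the clause headed by 'recommended'.
— Andre: object of the clause headed by 'assured'; c-commands the pronoun but lies outside its binding domain — allowed.
— Derek: possessor inside the subject DP of the clause headed by 'assured'; does not c-command the pronoun — Principle B does not apply; allowed.
— Karl's roommate: subject of the matrix clause; c-commands the pronoun but lies outside its binding domain — allowed.
— Tariq's lawyer: subject of the clause headed by 'recommended'; c-commands the pronoun within its binding domain — blocked (Principle B).

Andre, Derek, Karl's roommate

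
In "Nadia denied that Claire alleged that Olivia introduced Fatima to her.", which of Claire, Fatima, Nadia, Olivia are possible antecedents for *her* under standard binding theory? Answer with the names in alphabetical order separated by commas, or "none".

Claire, Nadia

*her* is a pronoun; Principle B requires it to be free in its binding domain — the clause headed by 'introduced'.
— Claire: subject of the clause headed by 'alleged'; c-commands the pronoun but lies outside its binding domain — allowed.
— Fatima: object of the clause headed by 'introduced'; c-commands the pronoun within its binding domain — blocked (Principle B).
— Nadia: subject of the matrix clause; c-commands the pronoun but lies outside its binding domain — allowed.
— Olivia: subject of the clause headed by 'introduced'; c-commands the pronoun within its binding domain — blocked (Principle B).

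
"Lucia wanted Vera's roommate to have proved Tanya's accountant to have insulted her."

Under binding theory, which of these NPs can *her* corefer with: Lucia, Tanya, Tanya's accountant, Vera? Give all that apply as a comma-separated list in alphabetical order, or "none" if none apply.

Lucia, Tanya, Vera

*her* is a pronoun; Principle B requires it to be free in its binding domain — the clause headed by 'insulted'.
— Lucia: subject of the matrix clause; c-commands the pronoun but lies outside its binding domain — allowed.
— Tanya: possessor inside the subject DP of the clause headed by 'insulted'; does not c-command the pronoun — Principle B does not apply; allowed.
— Tanya's accountant: subject of the clause headed by 'insulted'; c-commands the pronoun within its binding domain — blocked (Principle B).
— Vera: possessor inside the subject DP of the clause headed by 'proved'; does not c-command the pronoun — Principle B does not apply; allowed.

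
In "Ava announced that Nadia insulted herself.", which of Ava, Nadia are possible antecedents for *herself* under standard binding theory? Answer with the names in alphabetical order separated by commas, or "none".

Nadia

*herself* is a reflexive; Principle A requires it to be bound within its binding domain — the clause headed by 'insulted'.
— Ava: subject of the matrix clause; c-commands the reflexive but lies outside its binding domain — cannot bind it (Principle A).
— Nadia: subject of the clause headed by 'insulted'; c-commands the reflexive within its binding domain — allowed (Principle A).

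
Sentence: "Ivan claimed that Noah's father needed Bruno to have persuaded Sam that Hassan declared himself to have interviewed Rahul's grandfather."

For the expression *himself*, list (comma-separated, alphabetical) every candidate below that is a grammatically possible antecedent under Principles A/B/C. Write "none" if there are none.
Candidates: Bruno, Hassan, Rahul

*himself* is a reflexive; Principle A requires it to be bound within its binding domain — the clause headed by 'declared'.
— Bruno: subject of the clause headed by 'persuaded'; c-commands the reflexive but lies outside its binding domain — cannot bind it (Principle A).
— Hassan: subject of the clause headed by 'declared'; c-commands the reflexive within its binding domain — allowed (Principle A).
— Rahul: possessor inside the object DP of the clause headed by 'interviewed'; does not c-command the reflexive — cannot bind it (Principle A).

Hassan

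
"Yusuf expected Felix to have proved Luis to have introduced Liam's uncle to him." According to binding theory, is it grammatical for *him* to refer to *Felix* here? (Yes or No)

*Felix* is an R-expression; Principle C requires it to be free (not bound by any c-commanding expression).
— him: second object of the clause headed by 'introduced'; the pronoun does not c-command the R-expression — coreference allowed.

Yes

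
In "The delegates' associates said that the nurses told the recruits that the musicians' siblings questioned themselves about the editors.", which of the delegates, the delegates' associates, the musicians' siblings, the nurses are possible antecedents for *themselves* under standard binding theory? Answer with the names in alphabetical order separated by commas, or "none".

*themselves* is a reflexive; Principle A requires it to be bound within its binding domain — the clause headed by 'questioned'.
— the delegates: possessor inside the subject DP of the matrix clause; does not c-command the reflexive — cannot bind it (Principle A).
— the delegates' associates: subject of the matrix clause; c-commands the reflexive but lies outside its binding domain — cannot bind it (Principle A).
— the musicians' siblings: subject of the clause headed by 'questioned'; c-commands the reflexive within its binding domain — allowed (Principle A).
— the nurses: subject of the clause headed by 'told'; c-commands the reflexive but lies outside its binding domain — cannot bind it (Principle A).

the musicians' siblings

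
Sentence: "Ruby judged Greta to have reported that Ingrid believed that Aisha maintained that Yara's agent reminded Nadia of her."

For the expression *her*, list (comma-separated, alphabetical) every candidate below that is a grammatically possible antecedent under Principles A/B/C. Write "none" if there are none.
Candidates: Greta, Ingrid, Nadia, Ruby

Greta, Ingrid, Ruby

*her* is a pronoun; Principle B requires it to be free in its binding domain — the clause headed by 'reminded'.
— Greta: subject of the clause headed by 'reported'; c-commands the pronoun but lies outside its binding domain — allowed.
— Ingrid: subject of the clause headed by 'believed'; c-commands the pronoun but lies outside its binding domain — allowed.
— Nadia: object of the clause headed by 'reminded'; c-commands the pronoun within its binding domain — blocked (Principle B).
— Ruby: subject of the matrix clause; c-commands the pronoun but lies outside its binding domain — allowed.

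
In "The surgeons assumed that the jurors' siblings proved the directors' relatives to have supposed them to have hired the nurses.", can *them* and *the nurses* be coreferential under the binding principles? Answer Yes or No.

*the nurses* is an R-expression; Principle C requires it to be free (not bound by any c-commanding expression).
— them: subject of the clause headed by 'hired'; the pronoun c-commands the R-expression — coreference blocked (Principle C).

No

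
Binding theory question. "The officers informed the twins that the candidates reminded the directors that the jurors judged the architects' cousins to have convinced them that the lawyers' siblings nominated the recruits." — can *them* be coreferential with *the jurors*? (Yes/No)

Yes

*them* is a pronoun; Principle B requires it to be free in its binding domain — the clause headed by 'convinced'.
— the jurors: subject of the clause headed by 'judged'; c-commands the pronoun but lies outside its binding domain — allowed.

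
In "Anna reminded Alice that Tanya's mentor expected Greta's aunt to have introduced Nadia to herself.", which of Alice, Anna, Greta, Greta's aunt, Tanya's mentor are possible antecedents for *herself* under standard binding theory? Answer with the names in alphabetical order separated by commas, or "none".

Greta's aunt

*herself* is a reflexive; Principle A requires it to be bound within its binding domain — the clause headed by 'introduced'.
— Alice: object of the matrix clause; c-commands the reflexive but lies outside its binding domain — cannot bind it (Principle A).
— Anna: subject of the matrix clause; c-commands the reflexive but lies outside its binding domain — cannot bind it (Principle A).
— Greta: possessor inside the subject DP of the clause headed by 'introduced'; does not c-command the reflexive — cannot bind it (Principle A).
— Greta's aunt: subject of the clause headed by 'introduced'; c-commands the reflexive within its binding domain — allowed (Principle A).
— Tanya's mentor: subject of the clause headed by 'expected'; c-commands the reflexive but lies outside its binding domain — cannot bind it (Principle A).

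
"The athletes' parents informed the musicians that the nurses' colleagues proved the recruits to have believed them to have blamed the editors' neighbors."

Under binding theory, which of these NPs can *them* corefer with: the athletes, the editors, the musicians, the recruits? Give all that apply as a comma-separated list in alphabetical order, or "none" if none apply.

*them* is a pronoun; Principle B requires it to be free in its binding domain — the clause headed by 'believed'.
— the athletes: possessor inside the subject DP of the matrix clause; does not c-command the pronoun — Principle B does not apply; allowed.
— the editors: possessor inside the object DP of the clause headed by 'blamed'; is c-commanded by the pronoun; coreference would bind this R-expression — blocked (Principle C).
— the musicians: object of the matrix clause; c-commands the pronoun but lies outside its binding domain — allowed.
— the recruits: subject of the clause headed by 'believed'; c-commands the pronoun within its binding domain — blocked (Principle B).

the athletes, the musicians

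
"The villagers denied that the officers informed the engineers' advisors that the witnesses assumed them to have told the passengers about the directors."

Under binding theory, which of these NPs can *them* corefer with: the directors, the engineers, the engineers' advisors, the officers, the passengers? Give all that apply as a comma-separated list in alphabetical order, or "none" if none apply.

*them* is a pronoun; Principle B requires it to be free in its binding domain — the clause headed by 'assumed'.
— the directors: second object of the clause headed by 'told'; is c-commanded by the pronoun; coreference would bind this R-expression — blocked (Principle C).
— the engineers: possessor inside the object DP of the clause headed by 'informed'; does not c-command the pronoun — Principle B does not apply; allowed.
— the engineers' advisors: object of the clause headed by 'informed'; c-commands the pronoun but lies outside its binding domain — allowed.
— the officers: subject of the clause headed by 'informed'; c-commands the pronoun but lies outside its binding domain — allowed.
— the passengers: object of the clause headed by 'told'; is c-commanded by the pronoun; coreference would bind this R-expression — blocked (Principle C).

the engineers, the engineers' advisors, the officers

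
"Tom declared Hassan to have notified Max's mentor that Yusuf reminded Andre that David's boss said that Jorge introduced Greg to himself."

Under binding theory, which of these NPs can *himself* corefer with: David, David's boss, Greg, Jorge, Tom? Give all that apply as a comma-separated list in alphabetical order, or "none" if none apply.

Greg, Jorge

*himself* is a reflexive; Principle A requires it to be bound within its binding domain — the clause headed by 'introduced'.
— David: possessor inside the subject DP of the clause headed by 'said'; does not c-command the reflexive — cannot bind it (Principle A).
— David's boss: subject of the clause headed by 'said'; c-commands the reflexive but lies outside its binding domain — cannot bind it (Principle A).
— Greg: object of the clause headed by 'introduced'; c-commands the reflexive within its binding domain — allowed (Principle A).
— Jorge: subject of the clause headed by 'introduced'; c-commands the reflexive within its binding domain — allowed (Principle A).
— Tom: subject of the matrix clause; c-commands the reflexive but lies outside its binding domain — cannot bind it (Principle A).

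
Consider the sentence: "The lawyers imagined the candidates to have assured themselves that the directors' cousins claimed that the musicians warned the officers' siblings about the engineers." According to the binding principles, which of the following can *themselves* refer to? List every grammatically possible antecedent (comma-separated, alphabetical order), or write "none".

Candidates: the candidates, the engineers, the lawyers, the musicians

*themselves* is a reflexive; Principle A requires it to be bound within its binding domain — the clause headed by 'assured'.
— the candidates: subject of the clause headed by 'assured'; c-commands the reflexive within its binding domain — allowed (Principle A).
— the engineers: second object of the clause headed by 'warned'; does not c-command the reflexive — cannot bind it (Principle A).
— the lawyers: subject of the matrix clause; c-commands the reflexive but lies outside its binding domain — cannot bind it (Principle A).
— the musicians: subject of the clause headed by 'warned'; does not c-command the reflexive — cannot bind it (Principle A).

the candidates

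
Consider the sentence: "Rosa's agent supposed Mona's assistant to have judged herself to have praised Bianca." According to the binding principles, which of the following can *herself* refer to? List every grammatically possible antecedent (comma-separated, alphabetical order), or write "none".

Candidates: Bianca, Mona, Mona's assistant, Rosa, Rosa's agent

*herself* is a reflexive; Principle A requires it to be bound within its binding domain — the clause headed by 'judged'.
— Bianca: object of the clause headed by 'praised'; does not c-command the reflexive — cannot bind it (Principle A).
— Mona: possessor inside the subject DP of the clause headed by 'judged'; does not c-command the reflexive — cannot bind it (Principle A).
— Mona's assistant: subject of the clause headed by 'judged'; c-commands the reflexive within its binding domain — allowed (Principle A).
— Rosa: possessor inside the subject DP of the matrix clause; does not c-command the reflexive — cannot bind it (Principle A).
— Rosa's agent: subject of the matrix clause; c-commands the reflexive but lies outside its binding domain — cannot bind it (Principle A).

Mona's assistant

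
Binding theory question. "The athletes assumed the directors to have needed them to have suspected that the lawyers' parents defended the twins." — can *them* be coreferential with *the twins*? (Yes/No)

No

*them* is a pronoun; Principle B requires it to be free in its binding domain — the clause headed by 'needed'.
— the twins: object of the clause headed by 'defended'; is c-commanded by the pronoun; coreference would bind this R-expression — blocked (Principle C).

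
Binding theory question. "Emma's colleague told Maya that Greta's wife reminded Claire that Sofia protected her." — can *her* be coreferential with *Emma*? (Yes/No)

*her* is a pronoun; Principle B requires it to be free in its binding domain — the clause headed by 'protected'.
— Emma: possessor inside the subject DP of the matrix clause; does not c-command the pronoun — Principle B does not apply; allowed.

Yes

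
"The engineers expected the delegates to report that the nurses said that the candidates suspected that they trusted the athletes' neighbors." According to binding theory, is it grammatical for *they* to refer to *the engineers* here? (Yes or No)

Yes

*the engineers* is an R-expression; Principle C requires it to be free (not bound by any c-commanding expression).
— they: subject of the clause headed by 'trusted'; the pronoun does not c-command the R-expression — coreference allowed.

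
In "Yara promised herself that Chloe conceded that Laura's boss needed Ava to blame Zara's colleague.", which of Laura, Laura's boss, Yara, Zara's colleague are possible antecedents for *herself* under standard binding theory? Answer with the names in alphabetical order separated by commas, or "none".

*herself* is a reflexive; Principle A requires it to be bound within its binding domain — the matrix clause.
— Laura: possessor inside the subject DP of the clause headed by 'needed'; does not c-command the reflexive — cannot bind it (Principle A).
— Laura's boss: subject of the clause headed by 'needed'; does not c-command the reflexive — cannot bind it (Principle A).
— Yara: subject of the matrix clause; c-commands the reflexive within its binding domain — allowed (Principle A).
— Zara's colleague: object of the clause headed by 'blame'; does not c-command the reflexive — cannot bind it (Principle A).

Yara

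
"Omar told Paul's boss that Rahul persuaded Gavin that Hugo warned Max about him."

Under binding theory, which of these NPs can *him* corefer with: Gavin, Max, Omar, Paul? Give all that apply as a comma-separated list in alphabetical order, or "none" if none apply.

Gavin, Omar, Paul

*him* is a pronoun; Principle B requires it to be free in its binding domain — the clause headed by 'warned'.
— Gavin: object of the clause headed by 'persuaded'; c-commands the pronoun but lies outside its binding domain — allowed.
— Max: object of the clause headed by 'warned'; c-commands the pronoun within its binding domain — blocked (Principle B).
— Omar: subject of the matrix clause; c-commands the pronoun but lies outside its binding domain — allowed.
— Paul: possessor inside the object DP of the matrix clause; does not c-command the pronoun — Principle B does not apply; allowed.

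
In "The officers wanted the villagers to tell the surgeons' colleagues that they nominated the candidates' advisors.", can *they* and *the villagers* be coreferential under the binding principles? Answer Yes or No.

*the villagers* is an R-expression; Principle C requires it to be free (not bound by any c-commanding expression).
— they: subject of the clause headed by 'nominated'; the pronoun does not c-command the R-expression — coreference allowed.

Yes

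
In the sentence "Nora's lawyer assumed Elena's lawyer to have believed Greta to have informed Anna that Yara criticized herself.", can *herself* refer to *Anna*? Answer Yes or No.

No

*herself* is a reflexive; Principle A requires it to be bound within its binding domain — the clause headed by 'criticized'.
— Anna: object of the clause headed by 'informed'; c-commands the reflexive but lies outside its binding domain — cannot bind it (Principle A).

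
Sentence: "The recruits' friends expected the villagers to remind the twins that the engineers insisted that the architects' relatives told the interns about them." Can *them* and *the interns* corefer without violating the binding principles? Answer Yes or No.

No

*the interns* is an R-expression; Principle C requires it to be free (not bound by any c-commanding expression).
— them: second object of the clause headed by 'told'; the R-expression locally c-commands the pronoun — coreference blocked (Principle B on the pronoun).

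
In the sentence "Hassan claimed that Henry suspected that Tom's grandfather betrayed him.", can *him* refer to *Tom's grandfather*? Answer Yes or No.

No

*him* is a pronoun; Principle B requires it to be free in its binding domain — the clause headed by 'betrayed'.
— Tom's grandfather: subject of the clause headed by 'betrayed'; c-commands the pronoun within its binding domain — blocked (Principle B).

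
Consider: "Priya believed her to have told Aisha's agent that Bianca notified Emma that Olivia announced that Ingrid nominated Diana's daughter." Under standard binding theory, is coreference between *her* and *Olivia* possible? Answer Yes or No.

*Olivia* is an R-expression; Principle C requires it to be free (not bound by any c-commanding expression).
— her: subject of the clause headed by 'told'; the pronoun c-commands the R-expression — coreference blocked (Principle C).

No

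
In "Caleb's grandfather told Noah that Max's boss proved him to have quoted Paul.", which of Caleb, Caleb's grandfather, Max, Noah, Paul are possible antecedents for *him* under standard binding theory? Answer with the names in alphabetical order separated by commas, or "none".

Caleb, Caleb's grandfather, Max, Noah

*him* is a pronoun; Principle B requires it to be free in its binding domain — the clause headed by 'proved'.
— Caleb: possessor inside the subject DP of the matrix clause; does not c-command the pronoun — Principle B does not apply; allowed.
— Caleb's grandfather: subject of the matrix clause; c-commands the pronoun but lies outside its binding domain — allowed.
— Max: possessor inside the subject DP of the clause headed by 'proved'; does not c-command the pronoun — Principle B does not apply; allowed.
— Noah: object of the matrix clause; c-commands the pronoun but lies outside its binding domain — allowed.
— Paul: object of the clause headed by 'quoted'; is c-commanded by the pronoun; coreference would bind this R-expression — blocked (Principle C).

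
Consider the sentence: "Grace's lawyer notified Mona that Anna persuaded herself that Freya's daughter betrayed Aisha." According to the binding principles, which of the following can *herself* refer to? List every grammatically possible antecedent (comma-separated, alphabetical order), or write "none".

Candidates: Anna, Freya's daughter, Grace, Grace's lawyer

Anna

*herself* is a reflexive; Principle A requires it to be bound within its binding domain — the clause headed by 'persuaded'.
— Anna: subject of the clause headed by 'persuaded'; c-commands the reflexive within its binding domain — allowed (Principle A).
— Freya's daughter: subject of the clause headed by 'betrayed'; does not c-command the reflexive — cannot bind it (Principle A).
— Grace: possessor inside the subject DP of the matrix clause; does not c-command the reflexive — cannot bind it (Principle A).
— Grace's lawyer: subject of the matrix clause; c-commands the reflexive but lies outside its binding domain — cannot bind it (Principle A).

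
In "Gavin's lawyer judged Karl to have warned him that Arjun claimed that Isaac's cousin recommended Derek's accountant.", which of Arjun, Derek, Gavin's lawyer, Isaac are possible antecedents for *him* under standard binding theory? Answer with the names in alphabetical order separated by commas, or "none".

*him* is a pronoun; Principle B requires it to be free in its binding domain — the clause headed by 'warned'.
— Arjun: subject of the clause headed by 'claimed'; is c-commanded by the pronoun; coreference would bind this R-expression — blocked (Principle C).
— Derek: possessor inside the object DP of the clause headed by 'recommended'; is c-commanded by the pronoun; coreference would bind this R-expression — blocked (Principle C).
— Gavin's lawyer: subject of the matrix clause; c-commands the pronoun but lies outside its binding domain — allowed.
— Isaac: possessor inside the subject DP of the clause headed by 'recommended'; is c-commanded by the pronoun; coreference would bind this R-expression — blocked (Principle C).

Gavin's lawyer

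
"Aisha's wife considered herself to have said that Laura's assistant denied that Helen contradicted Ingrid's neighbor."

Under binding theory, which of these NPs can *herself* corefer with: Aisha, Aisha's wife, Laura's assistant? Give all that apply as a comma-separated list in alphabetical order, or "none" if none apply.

Aisha's wife

*herself* is a reflexive; Principle A requires it to be bound within its binding domain — the matrix clause.
— Aisha: possessor inside the subject DP of the matrix clause; does not c-command the reflexive — cannot bind it (Principle A).
— Aisha's wife: subject of the matrix clause; c-commands the reflexive within its binding domain — allowed (Principle A).
— Laura's assistant: subject of the clause headed by 'denied'; does not c-command the reflexive — cannot bind it (Principle A).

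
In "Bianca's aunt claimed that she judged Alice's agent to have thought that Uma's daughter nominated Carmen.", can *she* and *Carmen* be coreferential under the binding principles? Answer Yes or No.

No

*Carmen* is an R-expression; Principle C requires it to be free (not bound by any c-commanding expression).
— she: subject of the clause headed by 'judged'; the pronoun c-commands the R-expression — coreference blocked (Principle C).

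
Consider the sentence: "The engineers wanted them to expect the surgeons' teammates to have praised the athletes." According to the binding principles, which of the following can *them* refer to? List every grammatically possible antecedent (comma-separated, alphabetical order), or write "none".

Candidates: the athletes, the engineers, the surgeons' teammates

*them* is a pronoun; Principle B requires it to be free in its binding domain — the matrix clause.
— the athletes: object of the clause headed by 'praised'; is c-commanded by the pronoun; coreference would bind this R-expression — blocked (Principle C).
— the engineers: subject of the matrix clause; c-commands the pronoun within its binding domain — blocked (Principle B).
— the surgeons' teammates: subject of the clause headed by 'praised'; is c-commanded by the pronoun; coreference would bind this R-expression — blocked (Principle C).

none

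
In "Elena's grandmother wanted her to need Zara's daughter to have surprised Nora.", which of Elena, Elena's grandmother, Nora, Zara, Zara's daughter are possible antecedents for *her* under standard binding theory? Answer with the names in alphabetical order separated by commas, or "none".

Elena

*her* is a pronoun; Principle B requires it to be free in its binding domain — the matrix clause.
— Elena: possessor inside the subject DP of the matrix clause; does not c-command the pronoun — Principle B does not apply; allowed.
— Elena's grandmother: subject of the matrix clause; c-commands the pronoun within its binding domain — blocked (Principle B).
— Nora: object of the clause headed by 'surprised'; is c-commanded by the pronoun; coreference would bind this R-expression — blocked (Principle C).
— Zara: possessor inside the subject DP of the clause headed by 'surprised'; is c-commanded by the pronoun; coreference would bind this R-expression — blocked (Principle C).
— Zara's daughter: subject of the clause headed by 'surprised'; is c-commanded by the pronoun; coreference would bind this R-expression — blocked (Principle C).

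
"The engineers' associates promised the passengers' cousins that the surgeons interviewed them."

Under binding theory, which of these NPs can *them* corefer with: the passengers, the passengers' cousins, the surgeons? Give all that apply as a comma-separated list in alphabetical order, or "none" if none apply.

the passengers, the passengers' cousins

*them* is a pronoun; Principle B requires it to be free in its binding domain — the clause headed by 'interviewed'.
— the passengers: possessor inside the object DP of the matrix clause; does not c-command the pronoun — Principle B does not apply; allowed.
— the passengers' cousins: object of the matrix clause; c-commands the pronoun but lies outside its binding domain — allowed.
— the surgeons: subject of the clause headed by 'interviewed'; c-commands the pronoun within its binding domain — blocked (Principle B).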